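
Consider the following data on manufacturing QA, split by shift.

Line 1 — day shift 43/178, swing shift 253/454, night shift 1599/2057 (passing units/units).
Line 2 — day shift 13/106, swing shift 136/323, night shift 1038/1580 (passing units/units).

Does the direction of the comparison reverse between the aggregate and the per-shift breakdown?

No

Day shift: Line 1 43/178 = 24.2%, Line 2 13/106 = 12.3% → Line 1
Swing shift: Line 1 253/454 = 55.7%, Line 2 136/323 = 42.1% → Line 1
Night shift: Line 1 1599/2057 = 77.7%, Line 2 1038/1580 = 65.7% → Line 1
Overall: Line 1 1895/2689 = 70.5%, Line 2 1187/2009 = 59.1% → Line 1
Line 1 wins overall and in every shift group — no reversal.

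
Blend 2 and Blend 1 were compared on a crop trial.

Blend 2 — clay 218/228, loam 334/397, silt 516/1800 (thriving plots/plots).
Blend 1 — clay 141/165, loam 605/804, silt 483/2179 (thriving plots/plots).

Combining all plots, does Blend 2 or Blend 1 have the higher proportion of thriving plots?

Clay: Blend 2 218/228 = 95.6%, Blend 1 141/165 = 85.5% → Blend 2
Loam: Blend 2 334/397 = 84.1%, Blend 1 605/804 = 75.2% → Blend 2
Silt: Blend 2 516/1800 = 28.7%, Blend 1 483/2179 = 22.2% → Blend 2
Overall: Blend 2 1068/2425 = 44.0%, Blend 1 1229/3148 = 39.0% → Blend 2

Blend 2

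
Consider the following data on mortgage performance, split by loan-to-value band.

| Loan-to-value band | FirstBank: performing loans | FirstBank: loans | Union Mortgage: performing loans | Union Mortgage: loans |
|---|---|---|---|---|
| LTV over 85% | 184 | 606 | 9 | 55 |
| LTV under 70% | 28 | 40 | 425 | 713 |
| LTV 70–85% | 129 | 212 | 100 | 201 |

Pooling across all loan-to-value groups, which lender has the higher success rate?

LTV over 85%: FirstBank 184/606 = 30.4%, Union Mortgage 9/55 = 16.4% → FirstBank
LTV under 70%: FirstBank 28/40 = 70.0%, Union Mortgage 425/713 = 59.6% → FirstBank
LTV 70–85%: FirstBank 129/212 = 60.8%, Union Mortgage 100/201 = 49.8% → FirstBank
Overall: FirstBank 341/858 = 39.7%, Union Mortgage 534/969 = 55.1% → Union Mortgage
(FirstBank wins every loan-to-value group but Union Mortgage wins overall — FirstBank's loans skew toward the low-rate LTV over 85% group.)

Union Mortgage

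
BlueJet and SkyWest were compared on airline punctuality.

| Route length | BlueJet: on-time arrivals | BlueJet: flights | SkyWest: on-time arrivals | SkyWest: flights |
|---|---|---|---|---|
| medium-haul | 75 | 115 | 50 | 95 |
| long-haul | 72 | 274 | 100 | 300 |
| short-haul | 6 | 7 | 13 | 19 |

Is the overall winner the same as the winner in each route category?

No

Medium-haul: BlueJet 75/115 = 65.2%, SkyWest 50/95 = 52.6% → BlueJet
Long-haul: BlueJet 72/274 = 26.3%, SkyWest 100/300 = 33.3% → SkyWest
Short-haul: BlueJet 6/7 = 85.7%, SkyWest 13/19 = 68.4% → BlueJet
Overall: BlueJet 153/396 = 38.6%, SkyWest 163/414 = 39.4% → SkyWest
Neither sweeps: BlueJet wins 2 of 3 groups, SkyWest wins 1. SkyWest wins overall but not every group — no Simpson reversal.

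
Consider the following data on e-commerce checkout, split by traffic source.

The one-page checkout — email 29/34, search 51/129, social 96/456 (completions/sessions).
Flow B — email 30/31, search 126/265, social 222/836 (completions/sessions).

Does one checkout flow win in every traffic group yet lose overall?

No

Email: the one-page checkout 29/34 = 85.3%, Flow B 30/31 = 96.8% → Flow B
Search: the one-page checkout 51/129 = 39.5%, Flow B 126/265 = 47.5% → Flow B
Social: the one-page checkout 96/456 = 21.1%, Flow B 222/836 = 26.6% → Flow B
Overall: the one-page checkout 176/619 = 28.4%, Flow B 378/1132 = 33.4% → Flow B
Flow B wins overall and in every traffic group — no reversal.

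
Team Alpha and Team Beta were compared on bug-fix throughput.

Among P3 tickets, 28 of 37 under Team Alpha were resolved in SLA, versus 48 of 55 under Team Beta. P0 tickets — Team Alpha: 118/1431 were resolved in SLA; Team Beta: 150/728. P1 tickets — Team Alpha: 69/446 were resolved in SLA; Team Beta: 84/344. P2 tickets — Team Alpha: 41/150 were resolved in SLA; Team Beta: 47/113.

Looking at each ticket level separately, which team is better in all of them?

Team Beta

P3: Team Alpha 28/37 = 75.7%, Team Beta 48/55 = 87.3% → Team Beta
P0: Team Alpha 118/1431 = 8.2%, Team Beta 150/728 = 20.6% → Team Beta
P1: Team Alpha 69/446 = 15.5%, Team Beta 84/344 = 24.4% → Team Beta
P2: Team Alpha 41/150 = 27.3%, Team Beta 47/113 = 41.6% → Team Beta
Team Beta has the higher rate in all 4 groups.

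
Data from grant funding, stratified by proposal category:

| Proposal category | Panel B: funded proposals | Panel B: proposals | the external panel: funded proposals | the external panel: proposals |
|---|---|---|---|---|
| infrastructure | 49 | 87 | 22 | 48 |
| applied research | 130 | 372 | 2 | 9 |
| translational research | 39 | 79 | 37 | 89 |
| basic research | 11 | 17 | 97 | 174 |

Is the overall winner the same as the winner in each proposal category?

Infrastructure: Panel B 49/87 = 56.3%, the external panel 22/48 = 45.8% → Panel B
Applied research: Panel B 130/372 = 34.9%, the external panel 2/9 = 22.2% → Panel B
Translational research: Panel B 39/79 = 49.4%, the external panel 37/89 = 41.6% → Panel B
Basic research: Panel B 11/17 = 64.7%, the external panel 97/174 = 55.7% → Panel B
Overall: Panel B 229/555 = 41.3%, the external panel 158/320 = 49.4% → the external panel
Panel B wins each proposal group but the external panel wins overall — the comparison reverses. Panel B's proposals skew toward applied research, which has a lower base rate.

No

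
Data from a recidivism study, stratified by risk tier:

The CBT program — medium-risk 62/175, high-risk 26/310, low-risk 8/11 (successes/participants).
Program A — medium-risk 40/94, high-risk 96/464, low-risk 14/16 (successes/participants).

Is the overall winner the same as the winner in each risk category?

Yes

Medium-risk: the CBT program 62/175 = 35.4%, Program A 40/94 = 42.6% → Program A
High-risk: the CBT program 26/310 = 8.4%, Program A 96/464 = 20.7% → Program A
Low-risk: the CBT program 8/11 = 72.7%, Program A 14/16 = 87.5% → Program A
Overall: the CBT program 96/496 = 19.4%, Program A 150/574 = 26.1% → Program A
Program A wins overall and in every risk group — no reversal.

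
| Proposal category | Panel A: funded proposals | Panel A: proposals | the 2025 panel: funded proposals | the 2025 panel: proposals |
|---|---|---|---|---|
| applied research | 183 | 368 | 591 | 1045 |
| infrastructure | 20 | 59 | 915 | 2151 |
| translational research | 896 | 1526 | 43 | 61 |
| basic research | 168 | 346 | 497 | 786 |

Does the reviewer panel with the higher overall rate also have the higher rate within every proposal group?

Applied research: Panel A 183/368 = 49.7%, the 2025 panel 591/1045 = 56.6% → the 2025 panel
Infrastructure: Panel A 20/59 = 33.9%, the 2025 panel 915/2151 = 42.5% → the 2025 panel
Translational research: Panel A 896/1526 = 58.7%, the 2025 panel 43/61 = 70.5% → the 2025 panel
Basic research: Panel A 168/346 = 48.6%, the 2025 panel 497/786 = 63.2% → the 2025 panel
Overall: Panel A 1267/2299 = 55.1%, the 2025 panel 2046/4043 = 50.6% → Panel A
The 2025 panel wins each proposal group but Panel A wins overall — the comparison reverses. The 2025 panel's proposals skew toward infrastructure, which has a lower base rate.

No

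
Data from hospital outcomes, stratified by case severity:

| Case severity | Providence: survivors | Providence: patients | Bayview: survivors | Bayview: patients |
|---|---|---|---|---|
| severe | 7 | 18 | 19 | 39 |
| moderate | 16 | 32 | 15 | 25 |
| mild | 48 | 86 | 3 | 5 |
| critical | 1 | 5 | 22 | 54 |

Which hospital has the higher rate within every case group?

Severe: Providence 7/18 = 38.9%, Bayview 19/39 = 48.7% → Bayview
Moderate: Providence 16/32 = 50.0%, Bayview 15/25 = 60.0% → Bayview
Mild: Providence 48/86 = 55.8%, Bayview 3/5 = 60.0% → Bayview
Critical: Providence 1/5 = 20.0%, Bayview 22/54 = 40.7% → Bayview
Bayview has the higher rate in all 4 groups.

Bayview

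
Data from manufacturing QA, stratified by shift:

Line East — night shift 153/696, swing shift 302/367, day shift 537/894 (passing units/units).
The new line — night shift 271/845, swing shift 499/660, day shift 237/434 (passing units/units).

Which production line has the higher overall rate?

Night shift: Line East 153/696 = 22.0%, the new line 271/845 = 32.1% → the new line
Swing shift: Line East 302/367 = 82.3%, the new line 499/660 = 75.6% → Line East
Day shift: Line East 537/894 = 60.1%, the new line 237/434 = 54.6% → Line East
Overall: Line East 992/1957 = 50.7%, the new line 1007/1939 = 51.9% → the new line
(Neither sweeps every shift group, but the new line has the higher pooled rate.)

the new line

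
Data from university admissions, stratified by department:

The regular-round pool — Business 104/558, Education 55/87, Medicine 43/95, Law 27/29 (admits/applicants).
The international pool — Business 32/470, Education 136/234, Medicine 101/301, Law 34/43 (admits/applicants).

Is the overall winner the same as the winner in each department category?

Yes

Business: the regular-round pool 104/558 = 18.6%, the international pool 32/470 = 6.8% → the regular-round pool
Education: the regular-round pool 55/87 = 63.2%, the international pool 136/234 = 58.1% → the regular-round pool
Medicine: the regular-round pool 43/95 = 45.3%, the international pool 101/301 = 33.6% → the regular-round pool
Law: the regular-round pool 27/29 = 93.1%, the international pool 34/43 = 79.1% → the regular-round pool
Overall: the regular-round pool 229/769 = 29.8%, the international pool 303/1048 = 28.9% → the regular-round pool
The regular-round pool wins overall and in every department group — no reversal.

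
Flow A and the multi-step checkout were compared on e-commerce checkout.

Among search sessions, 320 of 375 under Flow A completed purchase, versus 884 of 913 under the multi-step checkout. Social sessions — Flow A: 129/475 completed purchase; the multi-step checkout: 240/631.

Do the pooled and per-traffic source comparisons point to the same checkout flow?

Search: Flow A 320/375 = 85.3%, the multi-step checkout 884/913 = 96.8% → the multi-step checkout
Social: Flow A 129/475 = 27.2%, the multi-step checkout 240/631 = 38.0% → the multi-step checkout
Overall: Flow A 449/850 = 52.8%, the multi-step checkout 1124/1544 = 72.8% → the multi-step checkout
The multi-step checkout wins overall and in every traffic group — no reversal.

Yes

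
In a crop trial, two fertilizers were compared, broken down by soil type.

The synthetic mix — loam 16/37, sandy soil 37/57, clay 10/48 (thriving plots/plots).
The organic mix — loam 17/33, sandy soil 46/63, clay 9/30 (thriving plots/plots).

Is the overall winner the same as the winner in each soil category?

Loam: the synthetic mix 16/37 = 43.2%, the organic mix 17/33 = 51.5% → the organic mix
Sandy soil: the synthetic mix 37/57 = 64.9%, the organic mix 46/63 = 73.0% → the organic mix
Clay: the synthetic mix 10/48 = 20.8%, the organic mix 9/30 = 30.0% → the organic mix
Overall: the synthetic mix 63/142 = 44.4%, the organic mix 72/126 = 57.1% → the organic mix
The organic mix wins overall and in every soil group — no reversal.

Yes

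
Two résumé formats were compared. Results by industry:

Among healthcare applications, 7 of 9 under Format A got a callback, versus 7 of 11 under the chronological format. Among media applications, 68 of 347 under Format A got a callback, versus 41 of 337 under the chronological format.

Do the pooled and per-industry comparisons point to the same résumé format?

Healthcare: Format A 7/9 = 77.8%, the chronological format 7/11 = 63.6% → Format A
Media: Format A 68/347 = 19.6%, the chronological format 41/337 = 12.2% → Format A
Overall: Format A 75/356 = 21.1%, the chronological format 48/348 = 13.8% → Format A
Format A wins overall and in every industry group — no reversal.

Yes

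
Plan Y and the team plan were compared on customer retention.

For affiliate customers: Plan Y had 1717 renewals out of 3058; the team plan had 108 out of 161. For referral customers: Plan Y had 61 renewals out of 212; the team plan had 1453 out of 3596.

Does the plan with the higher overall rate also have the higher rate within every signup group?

No

Affiliate: Plan Y 1717/3058 = 56.1%, the team plan 108/161 = 67.1% → the team plan
Referral: Plan Y 61/212 = 28.8%, the team plan 1453/3596 = 40.4% → the team plan
Overall: Plan Y 1778/3270 = 54.4%, the team plan 1561/3757 = 41.5% → Plan Y
The team plan wins each signup group but Plan Y wins overall — the comparison reverses. The team plan's customers skew toward referral, which has a lower base rate.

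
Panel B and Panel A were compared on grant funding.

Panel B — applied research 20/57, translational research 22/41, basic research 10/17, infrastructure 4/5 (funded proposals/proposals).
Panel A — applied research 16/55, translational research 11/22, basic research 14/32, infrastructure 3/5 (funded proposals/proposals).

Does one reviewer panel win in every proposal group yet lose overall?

Applied research: Panel B 20/57 = 35.1%, Panel A 16/55 = 29.1% → Panel B
Translational research: Panel B 22/41 = 53.7%, Panel A 11/22 = 50.0% → Panel B
Basic research: Panel B 10/17 = 58.8%, Panel A 14/32 = 43.8% → Panel B
Infrastructure: Panel B 4/5 = 80.0%, Panel A 3/5 = 60.0% → Panel B
Overall: Panel B 56/120 = 46.7%, Panel A 44/114 = 38.6% → Panel B
Panel B wins overall and in every proposal group — no reversal.

No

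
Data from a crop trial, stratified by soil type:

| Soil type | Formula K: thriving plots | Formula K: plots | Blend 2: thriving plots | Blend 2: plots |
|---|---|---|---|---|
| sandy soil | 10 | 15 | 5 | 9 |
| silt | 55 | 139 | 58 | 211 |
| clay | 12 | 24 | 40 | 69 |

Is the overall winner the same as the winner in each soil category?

No

Sandy soil: Formula K 10/15 = 66.7%, Blend 2 5/9 = 55.6% → Formula K
Silt: Formula K 55/139 = 39.6%, Blend 2 58/211 = 27.5% → Formula K
Clay: Formula K 12/24 = 50.0%, Blend 2 40/69 = 58.0% → Blend 2
Overall: Formula K 77/178 = 43.3%, Blend 2 103/289 = 35.6% → Formula K
Neither sweeps: Formula K wins 2 of 3 groups, Blend 2 wins 1. Formula K wins overall but not every group — no Simpson reversal.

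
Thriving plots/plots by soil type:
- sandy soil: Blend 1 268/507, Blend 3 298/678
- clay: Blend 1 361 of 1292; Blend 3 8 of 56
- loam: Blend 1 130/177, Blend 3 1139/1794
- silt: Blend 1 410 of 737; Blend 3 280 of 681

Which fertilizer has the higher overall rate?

Sandy soil: Blend 1 268/507 = 52.9%, Blend 3 298/678 = 44.0% → Blend 1
Clay: Blend 1 361/1292 = 27.9%, Blend 3 8/56 = 14.3% → Blend 1
Loam: Blend 1 130/177 = 73.4%, Blend 3 1139/1794 = 63.5% → Blend 1
Silt: Blend 1 410/737 = 55.6%, Blend 3 280/681 = 41.1% → Blend 1
Overall: Blend 1 1169/2713 = 43.1%, Blend 3 1725/3209 = 53.8% → Blend 3
(Blend 1 wins every soil group but Blend 3 wins overall — Blend 1's plots skew toward the low-rate clay group.)

Blend 3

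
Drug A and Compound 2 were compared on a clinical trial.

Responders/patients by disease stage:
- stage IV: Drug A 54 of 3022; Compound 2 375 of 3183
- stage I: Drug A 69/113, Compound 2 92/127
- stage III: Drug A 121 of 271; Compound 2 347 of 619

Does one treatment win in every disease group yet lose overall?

Stage IV: Drug A 54/3022 = 1.8%, Compound 2 375/3183 = 11.8% → Compound 2
Stage I: Drug A 69/113 = 61.1%, Compound 2 92/127 = 72.4% → Compound 2
Stage III: Drug A 121/271 = 44.6%, Compound 2 347/619 = 56.1% → Compound 2
Overall: Drug A 244/3406 = 7.2%, Compound 2 814/3929 = 20.7% → Compound 2
Compound 2 wins overall and in every disease group — no reversal.

No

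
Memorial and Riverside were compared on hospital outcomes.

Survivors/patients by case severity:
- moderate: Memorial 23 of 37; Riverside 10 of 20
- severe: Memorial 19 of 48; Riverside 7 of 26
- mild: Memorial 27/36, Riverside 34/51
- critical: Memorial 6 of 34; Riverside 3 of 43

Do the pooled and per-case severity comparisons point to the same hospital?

Moderate: Memorial 23/37 = 62.2%, Riverside 10/20 = 50.0% → Memorial
Severe: Memorial 19/48 = 39.6%, Riverside 7/26 = 26.9% → Memorial
Mild: Memorial 27/36 = 75.0%, Riverside 34/51 = 66.7% → Memorial
Critical: Memorial 6/34 = 17.6%, Riverside 3/43 = 7.0% → Memorial
Overall: Memorial 75/155 = 48.4%, Riverside 54/140 = 38.6% → Memorial
Memorial wins overall and in every case group — no reversal.

Yes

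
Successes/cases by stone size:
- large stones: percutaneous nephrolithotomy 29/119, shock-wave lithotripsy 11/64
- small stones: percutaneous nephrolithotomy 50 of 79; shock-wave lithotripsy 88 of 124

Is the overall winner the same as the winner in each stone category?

No

Large stones: percutaneous nephrolithotomy 29/119 = 24.4%, shock-wave lithotripsy 11/64 = 17.2% → percutaneous nephrolithotomy
Small stones: percutaneous nephrolithotomy 50/79 = 63.3%, shock-wave lithotripsy 88/124 = 71.0% → shock-wave lithotripsy
Overall: percutaneous nephrolithotomy 79/198 = 39.9%, shock-wave lithotripsy 99/188 = 52.7% → shock-wave lithotripsy
Neither sweeps: percutaneous nephrolithotomy wins 1 of 2 groups, shock-wave lithotripsy wins 1. Shock-wave lithotripsy wins overall but not every group — no Simpson reversal.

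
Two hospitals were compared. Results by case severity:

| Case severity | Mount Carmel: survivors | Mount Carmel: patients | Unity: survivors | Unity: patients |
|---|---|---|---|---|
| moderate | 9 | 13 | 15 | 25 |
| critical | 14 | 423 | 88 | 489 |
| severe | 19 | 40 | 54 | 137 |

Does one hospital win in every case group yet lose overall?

No

Moderate: Mount Carmel 9/13 = 69.2%, Unity 15/25 = 60.0% → Mount Carmel
Critical: Mount Carmel 14/423 = 3.3%, Unity 88/489 = 18.0% → Unity
Severe: Mount Carmel 19/40 = 47.5%, Unity 54/137 = 39.4% → Mount Carmel
Overall: Mount Carmel 42/476 = 8.8%, Unity 157/651 = 24.1% → Unity
Neither sweeps: Mount Carmel wins 2 of 3 groups, Unity wins 1. Unity wins overall but not every group — no Simpson reversal.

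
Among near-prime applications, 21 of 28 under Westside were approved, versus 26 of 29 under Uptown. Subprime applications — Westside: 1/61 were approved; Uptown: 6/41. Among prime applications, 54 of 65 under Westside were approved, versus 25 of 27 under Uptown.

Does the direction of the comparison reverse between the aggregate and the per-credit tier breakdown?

Near-prime: Westside 21/28 = 75.0%, Uptown 26/29 = 89.7% → Uptown
Subprime: Westside 1/61 = 1.6%, Uptown 6/41 = 14.6% → Uptown
Prime: Westside 54/65 = 83.1%, Uptown 25/27 = 92.6% → Uptown
Overall: Westside 76/154 = 49.4%, Uptown 57/97 = 58.8% → Uptown
Uptown wins overall and in every credit group — no reversal.

No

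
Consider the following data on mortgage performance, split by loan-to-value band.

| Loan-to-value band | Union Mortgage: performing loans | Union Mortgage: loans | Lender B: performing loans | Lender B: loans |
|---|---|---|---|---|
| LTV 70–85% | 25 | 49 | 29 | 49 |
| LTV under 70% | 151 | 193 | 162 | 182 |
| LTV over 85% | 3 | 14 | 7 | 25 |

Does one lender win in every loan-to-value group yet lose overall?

LTV 70–85%: Union Mortgage 25/49 = 51.0%, Lender B 29/49 = 59.2% → Lender B
LTV under 70%: Union Mortgage 151/193 = 78.2%, Lender B 162/182 = 89.0% → Lender B
LTV over 85%: Union Mortgage 3/14 = 21.4%, Lender B 7/25 = 28.0% → Lender B
Overall: Union Mortgage 179/256 = 69.9%, Lender B 198/256 = 77.3% → Lender B
Lender B wins overall and in every loan-to-value group — no reversal.

No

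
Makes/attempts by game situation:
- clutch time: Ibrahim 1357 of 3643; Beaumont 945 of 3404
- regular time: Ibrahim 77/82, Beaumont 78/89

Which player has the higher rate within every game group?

Clutch time: Ibrahim 1357/3643 = 37.2%, Beaumont 945/3404 = 27.8% → Ibrahim
Regular time: Ibrahim 77/82 = 93.9%, Beaumont 78/89 = 87.6% → Ibrahim
Ibrahim has the higher rate in both groups.

Ibrahim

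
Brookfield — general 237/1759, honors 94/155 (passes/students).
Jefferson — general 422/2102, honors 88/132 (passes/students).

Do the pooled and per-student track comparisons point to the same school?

Yes

General: Brookfield 237/1759 = 13.5%, Jefferson 422/2102 = 20.1% → Jefferson
Honors: Brookfield 94/155 = 60.6%, Jefferson 88/132 = 66.7% → Jefferson
Overall: Brookfield 331/1914 = 17.3%, Jefferson 510/2234 = 22.8% → Jefferson
Jefferson wins overall and in every student group — no reversal.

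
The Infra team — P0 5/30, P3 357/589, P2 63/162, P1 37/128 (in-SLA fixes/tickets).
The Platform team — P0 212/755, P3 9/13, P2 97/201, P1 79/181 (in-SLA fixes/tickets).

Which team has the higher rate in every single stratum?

the Platform team

P0: the Infra team 5/30 = 16.7%, the Platform team 212/755 = 28.1% → the Platform team
P3: the Infra team 357/589 = 60.6%, the Platform team 9/13 = 69.2% → the Platform team
P2: the Infra team 63/162 = 38.9%, the Platform team 97/201 = 48.3% → the Platform team
P1: the Infra team 37/128 = 28.9%, the Platform team 79/181 = 43.6% → the Platform team
The Platform team has the higher rate in all 4 groups.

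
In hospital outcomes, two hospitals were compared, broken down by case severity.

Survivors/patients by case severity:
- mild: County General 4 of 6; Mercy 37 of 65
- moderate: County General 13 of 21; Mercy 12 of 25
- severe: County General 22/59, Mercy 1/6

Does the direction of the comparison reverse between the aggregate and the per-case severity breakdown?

Mild: County General 4/6 = 66.7%, Mercy 37/65 = 56.9% → County General
Moderate: County General 13/21 = 61.9%, Mercy 12/25 = 48.0% → County General
Severe: County General 22/59 = 37.3%, Mercy 1/6 = 16.7% → County General
Overall: County General 39/86 = 45.3%, Mercy 50/96 = 52.1% → Mercy
County General wins each case group but Mercy wins overall — the comparison reverses. County General's patients skew toward severe, which has a lower base rate.

Yes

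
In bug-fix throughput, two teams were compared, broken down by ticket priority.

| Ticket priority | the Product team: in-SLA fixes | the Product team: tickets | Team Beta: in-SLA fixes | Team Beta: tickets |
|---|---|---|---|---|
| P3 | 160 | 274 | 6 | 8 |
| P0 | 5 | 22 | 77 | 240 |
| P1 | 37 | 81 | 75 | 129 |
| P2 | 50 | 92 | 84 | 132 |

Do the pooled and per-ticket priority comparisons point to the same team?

No

P3: the Product team 160/274 = 58.4%, Team Beta 6/8 = 75.0% → Team Beta
P0: the Product team 5/22 = 22.7%, Team Beta 77/240 = 32.1% → Team Beta
P1: the Product team 37/81 = 45.7%, Team Beta 75/129 = 58.1% → Team Beta
P2: the Product team 50/92 = 54.3%, Team Beta 84/132 = 63.6% → Team Beta
Overall: the Product team 252/469 = 53.7%, Team Beta 242/509 = 47.5% → the Product team
Team Beta wins each ticket group but the Product team wins overall — the comparison reverses. Team Beta's tickets skew toward P0, which has a lower base rate.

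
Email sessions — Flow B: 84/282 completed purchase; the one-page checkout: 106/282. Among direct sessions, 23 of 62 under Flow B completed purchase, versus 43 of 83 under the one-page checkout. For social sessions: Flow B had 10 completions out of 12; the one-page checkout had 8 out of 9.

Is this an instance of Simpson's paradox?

No

Email: Flow B 84/282 = 29.8%, the one-page checkout 106/282 = 37.6% → the one-page checkout
Direct: Flow B 23/62 = 37.1%, the one-page checkout 43/83 = 51.8% → the one-page checkout
Social: Flow B 10/12 = 83.3%, the one-page checkout 8/9 = 88.9% → the one-page checkout
Overall: Flow B 117/356 = 32.9%, the one-page checkout 157/374 = 42.0% → the one-page checkout
The one-page checkout wins overall and in every traffic group — no reversal.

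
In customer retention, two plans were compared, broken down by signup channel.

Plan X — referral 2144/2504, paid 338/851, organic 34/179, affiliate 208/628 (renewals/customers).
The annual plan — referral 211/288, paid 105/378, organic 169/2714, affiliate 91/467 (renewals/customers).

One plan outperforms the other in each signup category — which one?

Plan X

Referral: Plan X 2144/2504 = 85.6%, the annual plan 211/288 = 73.3% → Plan X
Paid: Plan X 338/851 = 39.7%, the annual plan 105/378 = 27.8% → Plan X
Organic: Plan X 34/179 = 19.0%, the annual plan 169/2714 = 6.2% → Plan X
Affiliate: Plan X 208/628 = 33.1%, the annual plan 91/467 = 19.5% → Plan X
Plan X has the higher rate in all 4 groups.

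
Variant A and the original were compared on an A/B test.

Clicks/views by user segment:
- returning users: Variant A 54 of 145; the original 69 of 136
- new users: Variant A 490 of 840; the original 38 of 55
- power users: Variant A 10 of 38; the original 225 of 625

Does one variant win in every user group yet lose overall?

Returning users: Variant A 54/145 = 37.2%, the original 69/136 = 50.7% → the original
New users: Variant A 490/840 = 58.3%, the original 38/55 = 69.1% → the original
Power users: Variant A 10/38 = 26.3%, the original 225/625 = 36.0% → the original
Overall: Variant A 554/1023 = 54.2%, the original 332/816 = 40.7% → Variant A
The original wins each user group but Variant A wins overall — the comparison reverses. The original's views skew toward power users, which has a lower base rate.

Yes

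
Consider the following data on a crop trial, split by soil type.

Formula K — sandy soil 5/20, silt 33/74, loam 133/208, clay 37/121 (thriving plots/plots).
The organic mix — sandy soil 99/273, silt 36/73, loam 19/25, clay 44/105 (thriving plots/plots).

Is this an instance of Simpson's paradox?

Sandy soil: Formula K 5/20 = 25.0%, the organic mix 99/273 = 36.3% → the organic mix
Silt: Formula K 33/74 = 44.6%, the organic mix 36/73 = 49.3% → the organic mix
Loam: Formula K 133/208 = 63.9%, the organic mix 19/25 = 76.0% → the organic mix
Clay: Formula K 37/121 = 30.6%, the organic mix 44/105 = 41.9% → the organic mix
Overall: Formula K 208/423 = 49.2%, the organic mix 198/476 = 41.6% → Formula K
The organic mix wins each soil group but Formula K wins overall — the comparison reverses. The organic mix's plots skew toward sandy soil, which has a lower base rate.

Yes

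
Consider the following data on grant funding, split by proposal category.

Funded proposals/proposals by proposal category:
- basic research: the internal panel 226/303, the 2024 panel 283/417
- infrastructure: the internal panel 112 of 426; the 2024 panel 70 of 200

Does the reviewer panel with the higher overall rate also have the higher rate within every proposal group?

No

Basic research: the internal panel 226/303 = 74.6%, the 2024 panel 283/417 = 67.9% → the internal panel
Infrastructure: the internal panel 112/426 = 26.3%, the 2024 panel 70/200 = 35.0% → the 2024 panel
Overall: the internal panel 338/729 = 46.4%, the 2024 panel 353/617 = 57.2% → the 2024 panel
Neither sweeps: the internal panel wins 1 of 2 groups, the 2024 panel wins 1. The 2024 panel wins overall but not every group — no Simpson reversal.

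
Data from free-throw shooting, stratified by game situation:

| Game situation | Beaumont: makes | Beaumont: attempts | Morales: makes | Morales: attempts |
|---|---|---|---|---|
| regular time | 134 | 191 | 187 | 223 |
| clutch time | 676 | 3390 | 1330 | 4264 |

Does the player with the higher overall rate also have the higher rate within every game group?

Yes

Regular time: Beaumont 134/191 = 70.2%, Morales 187/223 = 83.9% → Morales
Clutch time: Beaumont 676/3390 = 19.9%, Morales 1330/4264 = 31.2% → Morales
Overall: Beaumont 810/3581 = 22.6%, Morales 1517/4487 = 33.8% → Morales
Morales wins overall and in every game group — no reversal.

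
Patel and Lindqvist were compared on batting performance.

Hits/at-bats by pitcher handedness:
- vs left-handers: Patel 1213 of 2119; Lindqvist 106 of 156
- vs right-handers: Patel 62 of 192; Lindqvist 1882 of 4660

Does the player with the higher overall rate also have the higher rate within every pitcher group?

No

Vs left-handers: Patel 1213/2119 = 57.2%, Lindqvist 106/156 = 67.9% → Lindqvist
Vs right-handers: Patel 62/192 = 32.3%, Lindqvist 1882/4660 = 40.4% → Lindqvist
Overall: Patel 1275/2311 = 55.2%, Lindqvist 1988/4816 = 41.3% → Patel
Lindqvist wins each pitcher group but Patel wins overall — the comparison reverses. Lindqvist's at-bats skew toward vs right-handers, which has a lower base rate.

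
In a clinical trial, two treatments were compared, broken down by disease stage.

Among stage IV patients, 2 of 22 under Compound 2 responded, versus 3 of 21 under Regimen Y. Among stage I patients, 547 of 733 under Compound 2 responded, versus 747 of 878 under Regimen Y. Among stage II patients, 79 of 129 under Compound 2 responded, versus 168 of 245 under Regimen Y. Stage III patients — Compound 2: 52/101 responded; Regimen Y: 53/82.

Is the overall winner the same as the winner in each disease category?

Yes

Stage IV: Compound 2 2/22 = 9.1%, Regimen Y 3/21 = 14.3% → Regimen Y
Stage I: Compound 2 547/733 = 74.6%, Regimen Y 747/878 = 85.1% → Regimen Y
Stage II: Compound 2 79/129 = 61.2%, Regimen Y 168/245 = 68.6% → Regimen Y
Stage III: Compound 2 52/101 = 51.5%, Regimen Y 53/82 = 64.6% → Regimen Y
Overall: Compound 2 680/985 = 69.0%, Regimen Y 971/1226 = 79.2% → Regimen Y
Regimen Y wins overall and in every disease group — no reversal.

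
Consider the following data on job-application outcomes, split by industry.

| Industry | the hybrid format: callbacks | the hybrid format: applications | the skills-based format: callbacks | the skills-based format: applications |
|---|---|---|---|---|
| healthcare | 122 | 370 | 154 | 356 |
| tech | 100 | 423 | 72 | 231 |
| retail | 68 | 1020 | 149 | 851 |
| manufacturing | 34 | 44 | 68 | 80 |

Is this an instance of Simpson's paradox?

No

Healthcare: the hybrid format 122/370 = 33.0%, the skills-based format 154/356 = 43.3% → the skills-based format
Tech: the hybrid format 100/423 = 23.6%, the skills-based format 72/231 = 31.2% → the skills-based format
Retail: the hybrid format 68/1020 = 6.7%, the skills-based format 149/851 = 17.5% → the skills-based format
Manufacturing: the hybrid format 34/44 = 77.3%, the skills-based format 68/80 = 85.0% → the skills-based format
Overall: the hybrid format 324/1857 = 17.4%, the skills-based format 443/1518 = 29.2% → the skills-based format
The skills-based format wins overall and in every industry group — no reversal.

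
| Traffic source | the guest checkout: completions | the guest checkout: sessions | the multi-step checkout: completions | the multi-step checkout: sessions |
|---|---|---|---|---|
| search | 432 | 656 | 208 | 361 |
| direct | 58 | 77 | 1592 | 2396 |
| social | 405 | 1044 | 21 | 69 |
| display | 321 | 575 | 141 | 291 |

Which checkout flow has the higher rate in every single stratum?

Search: the guest checkout 432/656 = 65.9%, the multi-step checkout 208/361 = 57.6% → the guest checkout
Direct: the guest checkout 58/77 = 75.3%, the multi-step checkout 1592/2396 = 66.4% → the guest checkout
Social: the guest checkout 405/1044 = 38.8%, the multi-step checkout 21/69 = 30.4% → the guest checkout
Display: the guest checkout 321/575 = 55.8%, the multi-step checkout 141/291 = 48.5% → the guest checkout
The guest checkout has the higher rate in all 4 groups.

the guest checkout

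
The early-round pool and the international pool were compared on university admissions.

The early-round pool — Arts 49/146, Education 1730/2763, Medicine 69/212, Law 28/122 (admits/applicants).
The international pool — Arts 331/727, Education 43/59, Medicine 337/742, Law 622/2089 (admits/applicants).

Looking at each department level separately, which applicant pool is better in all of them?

Arts: the early-round pool 49/146 = 33.6%, the international pool 331/727 = 45.5% → the international pool
Education: the early-round pool 1730/2763 = 62.6%, the international pool 43/59 = 72.9% → the international pool
Medicine: the early-round pool 69/212 = 32.5%, the international pool 337/742 = 45.4% → the international pool
Law: the early-round pool 28/122 = 23.0%, the international pool 622/2089 = 29.8% → the international pool
The international pool has the higher rate in all 4 groups.

the international pool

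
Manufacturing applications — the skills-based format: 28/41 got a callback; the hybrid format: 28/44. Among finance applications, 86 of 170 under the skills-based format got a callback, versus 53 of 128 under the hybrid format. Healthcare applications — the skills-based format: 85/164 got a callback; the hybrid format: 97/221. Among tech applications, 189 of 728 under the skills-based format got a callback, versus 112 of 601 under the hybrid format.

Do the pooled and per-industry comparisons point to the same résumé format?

Yes

Manufacturing: the skills-based format 28/41 = 68.3%, the hybrid format 28/44 = 63.6% → the skills-based format
Finance: the skills-based format 86/170 = 50.6%, the hybrid format 53/128 = 41.4% → the skills-based format
Healthcare: the skills-based format 85/164 = 51.8%, the hybrid format 97/221 = 43.9% → the skills-based format
Tech: the skills-based format 189/728 = 26.0%, the hybrid format 112/601 = 18.6% → the skills-based format
Overall: the skills-based format 388/1103 = 35.2%, the hybrid format 290/994 = 29.2% → the skills-based format
The skills-based format wins overall and in every industry group — no reversal.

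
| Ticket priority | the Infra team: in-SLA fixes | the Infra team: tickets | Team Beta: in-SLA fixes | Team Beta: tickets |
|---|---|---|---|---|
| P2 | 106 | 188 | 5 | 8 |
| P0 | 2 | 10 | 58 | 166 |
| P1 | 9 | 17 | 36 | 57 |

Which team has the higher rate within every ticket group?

Team Beta

P2: the Infra team 106/188 = 56.4%, Team Beta 5/8 = 62.5% → Team Beta
P0: the Infra team 2/10 = 20.0%, Team Beta 58/166 = 34.9% → Team Beta
P1: the Infra team 9/17 = 52.9%, Team Beta 36/57 = 63.2% → Team Beta
Team Beta has the higher rate in all 3 groups.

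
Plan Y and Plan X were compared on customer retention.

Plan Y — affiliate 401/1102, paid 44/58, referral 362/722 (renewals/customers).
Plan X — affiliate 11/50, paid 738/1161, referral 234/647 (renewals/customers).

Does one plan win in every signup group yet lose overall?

Affiliate: Plan Y 401/1102 = 36.4%, Plan X 11/50 = 22.0% → Plan Y
Paid: Plan Y 44/58 = 75.9%, Plan X 738/1161 = 63.6% → Plan Y
Referral: Plan Y 362/722 = 50.1%, Plan X 234/647 = 36.2% → Plan Y
Overall: Plan Y 807/1882 = 42.9%, Plan X 983/1858 = 52.9% → Plan X
Plan Y wins each signup group but Plan X wins overall — the comparison reverses. Plan Y's customers skew toward affiliate, which has a lower base rate.

Yes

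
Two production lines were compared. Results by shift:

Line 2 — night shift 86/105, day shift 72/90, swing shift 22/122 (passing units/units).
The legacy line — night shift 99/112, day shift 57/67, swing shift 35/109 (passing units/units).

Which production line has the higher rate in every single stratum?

the legacy line

Night shift: Line 2 86/105 = 81.9%, the legacy line 99/112 = 88.4% → the legacy line
Day shift: Line 2 72/90 = 80.0%, the legacy line 57/67 = 85.1% → the legacy line
Swing shift: Line 2 22/122 = 18.0%, the legacy line 35/109 = 32.1% → the legacy line
The legacy line has the higher rate in all 3 groups.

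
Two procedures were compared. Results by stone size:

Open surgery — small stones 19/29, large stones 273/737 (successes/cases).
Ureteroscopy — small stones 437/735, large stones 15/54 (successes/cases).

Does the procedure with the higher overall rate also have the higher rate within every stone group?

Small stones: open surgery 19/29 = 65.5%, ureteroscopy 437/735 = 59.5% → open surgery
Large stones: open surgery 273/737 = 37.0%, ureteroscopy 15/54 = 27.8% → open surgery
Overall: open surgery 292/766 = 38.1%, ureteroscopy 452/789 = 57.3% → ureteroscopy
Open surgery wins each stone group but ureteroscopy wins overall — the comparison reverses. Open surgery's cases skew toward large stones, which has a lower base rate.

No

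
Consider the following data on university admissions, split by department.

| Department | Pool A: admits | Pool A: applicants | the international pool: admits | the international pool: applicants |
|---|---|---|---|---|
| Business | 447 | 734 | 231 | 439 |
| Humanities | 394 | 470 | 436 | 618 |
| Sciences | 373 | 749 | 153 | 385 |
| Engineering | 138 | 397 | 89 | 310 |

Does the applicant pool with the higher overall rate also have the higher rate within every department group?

Yes

Business: Pool A 447/734 = 60.9%, the international pool 231/439 = 52.6% → Pool A
Humanities: Pool A 394/470 = 83.8%, the international pool 436/618 = 70.6% → Pool A
Sciences: Pool A 373/749 = 49.8%, the international pool 153/385 = 39.7% → Pool A
Engineering: Pool A 138/397 = 34.8%, the international pool 89/310 = 28.7% → Pool A
Overall: Pool A 1352/2350 = 57.5%, the international pool 909/1752 = 51.9% → Pool A
Pool A wins overall and in every department group — no reversal.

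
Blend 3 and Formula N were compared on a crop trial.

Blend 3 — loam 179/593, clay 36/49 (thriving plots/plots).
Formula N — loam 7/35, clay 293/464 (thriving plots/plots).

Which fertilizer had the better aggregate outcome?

Loam: Blend 3 179/593 = 30.2%, Formula N 7/35 = 20.0% → Blend 3
Clay: Blend 3 36/49 = 73.5%, Formula N 293/464 = 63.1% → Blend 3
Overall: Blend 3 215/642 = 33.5%, Formula N 300/499 = 60.1% → Formula N
(Blend 3 wins every soil group but Formula N wins overall — Blend 3's plots skew toward the low-rate loam group.)

Formula N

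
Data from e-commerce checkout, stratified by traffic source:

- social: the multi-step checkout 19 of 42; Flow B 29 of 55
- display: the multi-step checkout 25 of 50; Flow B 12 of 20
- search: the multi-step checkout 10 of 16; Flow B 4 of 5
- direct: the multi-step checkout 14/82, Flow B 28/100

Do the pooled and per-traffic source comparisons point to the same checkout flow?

Social: the multi-step checkout 19/42 = 45.2%, Flow B 29/55 = 52.7% → Flow B
Display: the multi-step checkout 25/50 = 50.0%, Flow B 12/20 = 60.0% → Flow B
Search: the multi-step checkout 10/16 = 62.5%, Flow B 4/5 = 80.0% → Flow B
Direct: the multi-step checkout 14/82 = 17.1%, Flow B 28/100 = 28.0% → Flow B
Overall: the multi-step checkout 68/190 = 35.8%, Flow B 73/180 = 40.6% → Flow B
Flow B wins overall and in every traffic group — no reversal.

Yes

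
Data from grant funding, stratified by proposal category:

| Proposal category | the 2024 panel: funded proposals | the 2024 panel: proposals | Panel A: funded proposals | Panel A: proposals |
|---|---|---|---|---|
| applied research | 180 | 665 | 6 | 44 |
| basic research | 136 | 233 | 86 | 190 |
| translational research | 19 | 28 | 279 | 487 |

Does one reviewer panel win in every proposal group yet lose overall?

Yes

Applied research: the 2024 panel 180/665 = 27.1%, Panel A 6/44 = 13.6% → the 2024 panel
Basic research: the 2024 panel 136/233 = 58.4%, Panel A 86/190 = 45.3% → the 2024 panel
Translational research: the 2024 panel 19/28 = 67.9%, Panel A 279/487 = 57.3% → the 2024 panel
Overall: the 2024 panel 335/926 = 36.2%, Panel A 371/721 = 51.5% → Panel A
The 2024 panel wins each proposal group but Panel A wins overall — the comparison reverses. The 2024 panel's proposals skew toward applied research, which has a lower base rate.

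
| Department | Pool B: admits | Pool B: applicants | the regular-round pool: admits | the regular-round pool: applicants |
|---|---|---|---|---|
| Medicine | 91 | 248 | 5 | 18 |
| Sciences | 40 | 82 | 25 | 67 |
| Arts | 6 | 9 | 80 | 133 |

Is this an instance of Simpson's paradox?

Medicine: Pool B 91/248 = 36.7%, the regular-round pool 5/18 = 27.8% → Pool B
Sciences: Pool B 40/82 = 48.8%, the regular-round pool 25/67 = 37.3% → Pool B
Arts: Pool B 6/9 = 66.7%, the regular-round pool 80/133 = 60.2% → Pool B
Overall: Pool B 137/339 = 40.4%, the regular-round pool 110/218 = 50.5% → the regular-round pool
Pool B wins each department group but the regular-round pool wins overall — the comparison reverses. Pool B's applicants skew toward Medicine, which has a lower base rate.

Yes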